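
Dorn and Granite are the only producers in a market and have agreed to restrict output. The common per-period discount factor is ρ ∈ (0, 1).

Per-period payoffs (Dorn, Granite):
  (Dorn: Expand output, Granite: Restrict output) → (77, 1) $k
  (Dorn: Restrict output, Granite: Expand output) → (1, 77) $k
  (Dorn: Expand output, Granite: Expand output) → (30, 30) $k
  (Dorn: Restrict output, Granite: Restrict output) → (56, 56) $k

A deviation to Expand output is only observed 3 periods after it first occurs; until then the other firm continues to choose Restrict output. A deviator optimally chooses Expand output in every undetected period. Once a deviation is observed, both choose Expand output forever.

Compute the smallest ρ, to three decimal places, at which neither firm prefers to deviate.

0.764

Deviating for the 3 undetected periods gains 77−56 = 21 per period over cooperation, then loses 56−30 = 26 per period forever once punishment starts.
Gain: 21(1 + ρ + … + ρ^2); loss: 26·ρ^3/(1−ρ).
No profitable deviation ⇔ 21(1−ρ^3) ≤ 26·ρ^3, i.e. ρ^3 ≥ 21/(21+26) = 21/47.
Hence ρ ≥ (21/47)^(1/3) ≈ 0.764.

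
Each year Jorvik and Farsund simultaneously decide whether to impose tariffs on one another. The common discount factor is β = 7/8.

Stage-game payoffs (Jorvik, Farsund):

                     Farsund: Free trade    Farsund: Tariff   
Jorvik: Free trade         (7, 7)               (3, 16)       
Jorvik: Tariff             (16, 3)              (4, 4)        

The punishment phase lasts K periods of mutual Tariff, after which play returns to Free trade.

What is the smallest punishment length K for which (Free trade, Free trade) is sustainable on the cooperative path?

5

No profitable deviation requires (7−4)(β+…+β^K) ≥ 16−7, i.e. β+…+β^K ≥ 3 ≈ 3.0000.
With β = 7/8, the partial sums are K=1: 0.8750, K=2: 1.6406, K=3: 2.3105, K=4: 2.8967, K=5: 3.4096.
K = 5 is the first length at which the sum reaches 3.0000.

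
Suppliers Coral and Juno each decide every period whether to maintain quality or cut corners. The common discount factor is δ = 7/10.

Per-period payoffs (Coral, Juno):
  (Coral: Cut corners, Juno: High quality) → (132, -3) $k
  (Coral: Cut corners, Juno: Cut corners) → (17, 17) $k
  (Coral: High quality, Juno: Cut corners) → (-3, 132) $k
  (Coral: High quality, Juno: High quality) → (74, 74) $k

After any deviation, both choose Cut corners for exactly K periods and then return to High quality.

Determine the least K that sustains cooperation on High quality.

2

IC: δ(1−δ^K)/(1−δ) ≥ (132−74)/(74−17) = 58/57.
With δ = 7/10: need 1 − δ^K ≥ 58/57·(1−7/10)/(7/10), i.e. δ^K ≤ 0.5639.
Since (7/10)^1 = 0.7000 and (7/10)^2 = 0.4900, the smallest such K is 2.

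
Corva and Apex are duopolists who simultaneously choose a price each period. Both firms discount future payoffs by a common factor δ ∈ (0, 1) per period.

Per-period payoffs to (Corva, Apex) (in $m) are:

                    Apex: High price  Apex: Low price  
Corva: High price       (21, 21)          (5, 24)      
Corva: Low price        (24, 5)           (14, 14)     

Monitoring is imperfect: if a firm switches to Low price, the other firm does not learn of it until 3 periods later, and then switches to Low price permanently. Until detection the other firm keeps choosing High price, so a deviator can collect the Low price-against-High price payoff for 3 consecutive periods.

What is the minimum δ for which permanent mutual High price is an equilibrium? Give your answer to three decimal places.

Deviating for the 3 undetected periods gains 24−21 = 3 per period over cooperation, then loses 21−14 = 7 per period forever once punishment starts.
Gain: 3(1 + δ + … + δ^2); loss: 7·δ^3/(1−δ).
No profitable deviation ⇔ 3(1−δ^3) ≤ 7·δ^3, i.e. δ^3 ≥ 3/(3+7) = 3/10.
Hence δ ≥ (3/10)^(1/3) ≈ 0.669.

0.669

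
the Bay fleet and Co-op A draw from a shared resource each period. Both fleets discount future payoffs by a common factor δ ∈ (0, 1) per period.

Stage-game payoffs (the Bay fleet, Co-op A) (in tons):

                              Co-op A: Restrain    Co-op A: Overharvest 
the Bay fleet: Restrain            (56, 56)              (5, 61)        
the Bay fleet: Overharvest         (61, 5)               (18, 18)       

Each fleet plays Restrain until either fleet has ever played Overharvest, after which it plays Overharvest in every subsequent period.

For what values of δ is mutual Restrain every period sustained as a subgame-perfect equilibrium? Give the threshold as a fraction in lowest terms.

5/43

Under grim trigger the critical discount factor is (T−C)/(T−P) with T = 61, C = 56, P = 18.
δ* = (61−56)/(61−18) = 5/43.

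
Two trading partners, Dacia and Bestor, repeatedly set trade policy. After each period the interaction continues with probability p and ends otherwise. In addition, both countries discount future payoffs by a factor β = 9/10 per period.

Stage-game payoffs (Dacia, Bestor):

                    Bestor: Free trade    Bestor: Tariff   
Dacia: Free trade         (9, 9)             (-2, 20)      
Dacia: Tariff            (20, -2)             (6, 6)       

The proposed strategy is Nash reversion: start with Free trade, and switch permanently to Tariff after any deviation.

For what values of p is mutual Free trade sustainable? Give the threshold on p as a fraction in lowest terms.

Expected continuation weight on next period's payoff is β·p = 9/10·p, which plays the role of the discount factor.
Cooperation requires 9/10·p ≥ (20−9)/(20−6) = 11/14, hence p ≥ 55/63.

55/63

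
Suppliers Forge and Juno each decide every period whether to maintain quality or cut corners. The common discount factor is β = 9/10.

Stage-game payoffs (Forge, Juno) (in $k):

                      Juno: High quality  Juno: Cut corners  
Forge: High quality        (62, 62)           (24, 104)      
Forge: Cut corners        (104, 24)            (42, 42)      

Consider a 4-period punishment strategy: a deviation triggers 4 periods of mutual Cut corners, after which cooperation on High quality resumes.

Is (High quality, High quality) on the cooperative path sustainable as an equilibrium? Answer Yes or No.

Yes

A one-shot deviation gives 104 now, then 42 for 4 periods, then back to 62.
Gain from deviating: (104−62) today; loss: (62−42) in each of the next 4 periods.
No-deviation condition: (62−42)(β+…+β^4) ≥ 104−62, i.e. β+…+β^4 ≥ 21/10.
At β = 9/10: β+…+β^4 = 3.0951 ≥ 2.1000.
So cooperation is sustainable.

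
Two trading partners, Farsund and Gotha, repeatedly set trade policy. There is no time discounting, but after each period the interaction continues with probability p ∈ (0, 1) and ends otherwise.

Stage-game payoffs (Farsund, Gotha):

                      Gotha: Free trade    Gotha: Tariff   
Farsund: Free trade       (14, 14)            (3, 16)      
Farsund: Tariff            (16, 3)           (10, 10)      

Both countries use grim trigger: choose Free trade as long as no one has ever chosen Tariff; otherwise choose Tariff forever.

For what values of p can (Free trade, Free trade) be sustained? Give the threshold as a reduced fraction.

With no time discounting, the continuation probability p plays the role of the discount factor.
Grim-trigger IC: 14/(1−p) ≥ 16 + 10p/(1−p) ⇒ p ≥ (16−14)/(16−10) = 1/3.

1/3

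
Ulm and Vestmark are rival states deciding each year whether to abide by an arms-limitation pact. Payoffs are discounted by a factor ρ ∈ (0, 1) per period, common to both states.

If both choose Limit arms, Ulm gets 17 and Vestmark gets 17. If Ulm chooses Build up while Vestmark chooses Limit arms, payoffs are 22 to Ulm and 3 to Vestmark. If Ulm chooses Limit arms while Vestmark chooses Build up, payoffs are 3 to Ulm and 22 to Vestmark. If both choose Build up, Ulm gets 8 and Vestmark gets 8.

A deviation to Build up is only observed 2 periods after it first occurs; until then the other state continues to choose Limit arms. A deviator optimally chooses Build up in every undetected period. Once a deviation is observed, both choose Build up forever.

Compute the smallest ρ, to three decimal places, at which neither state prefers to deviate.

The best deviation is to choose Build up for all 2 undetected periods, earning 22 each, then 8 forever once detected.
Deviation value: 22(1−ρ^2)/(1−ρ) + 8ρ^2/(1−ρ); cooperation value: 17/(1−ρ).
IC: 17 ≥ 22(1−ρ^2) + 8ρ^2 = 22 − 14ρ^2.
So ρ^2 ≥ 5/14, giving ρ ≥ (5/14)^(1/2) ≈ 0.598.

0.598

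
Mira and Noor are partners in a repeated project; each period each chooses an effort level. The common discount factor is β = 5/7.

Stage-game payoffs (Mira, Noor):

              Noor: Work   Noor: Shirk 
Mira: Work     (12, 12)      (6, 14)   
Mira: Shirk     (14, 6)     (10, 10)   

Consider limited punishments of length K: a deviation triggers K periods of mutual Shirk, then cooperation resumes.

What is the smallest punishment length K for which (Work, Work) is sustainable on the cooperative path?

No profitable deviation requires (12−10)(β+…+β^K) ≥ 14−12, i.e. β+…+β^K ≥ 1 ≈ 1.0000.
With β = 5/7, the partial sums are K=1: 0.7143, K=2: 1.2245.
K = 2 is the first length at which the sum reaches 1.0000.

2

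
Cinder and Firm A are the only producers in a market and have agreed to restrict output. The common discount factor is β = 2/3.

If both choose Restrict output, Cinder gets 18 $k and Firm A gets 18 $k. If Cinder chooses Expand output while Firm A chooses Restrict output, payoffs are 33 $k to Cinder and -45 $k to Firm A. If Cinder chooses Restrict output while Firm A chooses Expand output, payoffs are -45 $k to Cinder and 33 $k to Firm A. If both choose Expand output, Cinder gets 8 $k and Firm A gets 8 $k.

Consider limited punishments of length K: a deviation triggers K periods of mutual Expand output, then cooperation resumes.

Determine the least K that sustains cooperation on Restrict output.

No profitable deviation requires (18−8)(β+…+β^K) ≥ 33−18, i.e. β+…+β^K ≥ 3/2 ≈ 1.5000.
With β = 2/3, the partial sums are K=1: 0.6667, K=2: 1.1111, K=3: 1.4074, K=4: 1.6049.
K = 4 is the first length at which the sum reaches 1.5000.

4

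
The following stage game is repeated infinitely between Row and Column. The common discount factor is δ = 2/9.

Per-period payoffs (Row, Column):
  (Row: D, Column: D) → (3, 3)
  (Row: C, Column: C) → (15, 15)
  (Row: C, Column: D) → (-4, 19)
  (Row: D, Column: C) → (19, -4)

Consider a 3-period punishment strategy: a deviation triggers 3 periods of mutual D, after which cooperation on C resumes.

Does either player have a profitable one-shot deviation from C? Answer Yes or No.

Yes

A one-shot deviation gives 19 now, then 3 for 3 periods, then back to 15.
Gain from deviating: (19−15) today; loss: (15−3) in each of the next 3 periods.
No-deviation condition: (15−3)(δ+…+δ^3) ≥ 19−15, i.e. δ+…+δ^3 ≥ 1/3.
At δ = 2/9: δ+…+δ^3 = 0.2826 < 0.3333.
So cooperation is not sustainable.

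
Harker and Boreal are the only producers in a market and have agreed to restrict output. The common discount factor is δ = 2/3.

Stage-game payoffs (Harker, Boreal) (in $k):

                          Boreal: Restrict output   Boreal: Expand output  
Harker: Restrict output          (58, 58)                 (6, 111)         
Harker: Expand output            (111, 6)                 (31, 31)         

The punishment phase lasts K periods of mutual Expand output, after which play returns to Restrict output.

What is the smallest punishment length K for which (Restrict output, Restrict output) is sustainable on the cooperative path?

Need Σ_{k=1}^{K} δ^k ≥ (111−58)/(58−31) = 1.9630 at δ = 2/3.
At K = 9 the sum is 1.9480 < 1.9630; at K = 10 it is 1.9653 ≥ 1.9630.
So the minimum punishment length is K = 10.

10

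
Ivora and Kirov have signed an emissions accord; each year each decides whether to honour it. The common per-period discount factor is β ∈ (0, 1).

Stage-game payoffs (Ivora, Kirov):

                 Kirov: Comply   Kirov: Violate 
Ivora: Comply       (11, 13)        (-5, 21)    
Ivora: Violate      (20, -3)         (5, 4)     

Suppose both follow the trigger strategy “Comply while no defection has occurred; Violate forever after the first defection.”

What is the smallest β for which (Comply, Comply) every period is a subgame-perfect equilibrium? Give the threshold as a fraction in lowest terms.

Ivora's threshold: (20−11)/(20−5) = 3/5.
Kirov's threshold: (21−13)/(21−4) = 8/17.
3/5 > 8/17, so Ivora binds and β* = 3/5.

3/5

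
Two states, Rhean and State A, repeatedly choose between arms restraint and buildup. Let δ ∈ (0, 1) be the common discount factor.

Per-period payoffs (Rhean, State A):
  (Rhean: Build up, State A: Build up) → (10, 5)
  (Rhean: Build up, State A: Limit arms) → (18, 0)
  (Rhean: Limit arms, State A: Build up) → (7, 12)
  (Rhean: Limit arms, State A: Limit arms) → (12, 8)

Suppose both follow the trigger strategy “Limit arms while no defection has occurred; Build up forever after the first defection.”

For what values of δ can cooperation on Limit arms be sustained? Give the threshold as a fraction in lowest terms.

3/4

For Rhean: deviation gain 18−12 = 6, per-period punishment loss 12−10 = 2. IC gives δ ≥ 6/8 = 3/4.
For State A: gain 4, loss 3 per period, so δ ≥ 4/7.
The tighter constraint is Rhean's, so cooperation needs δ ≥ 3/4.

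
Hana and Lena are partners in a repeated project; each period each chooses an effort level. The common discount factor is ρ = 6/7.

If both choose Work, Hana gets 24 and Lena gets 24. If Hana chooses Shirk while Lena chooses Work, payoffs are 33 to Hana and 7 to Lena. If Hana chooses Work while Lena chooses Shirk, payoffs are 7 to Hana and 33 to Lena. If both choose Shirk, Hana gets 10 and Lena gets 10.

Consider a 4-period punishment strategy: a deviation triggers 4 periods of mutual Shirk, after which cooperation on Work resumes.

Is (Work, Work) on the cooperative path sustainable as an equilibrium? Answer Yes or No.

Yes

A one-shot deviation gives 33 now, then 10 for 4 periods, then back to 24.
Gain from deviating: (33−24) today; loss: (24−10) in each of the next 4 periods.
No-deviation condition: (24−10)(ρ+…+ρ^4) ≥ 33−24, i.e. ρ+…+ρ^4 ≥ 9/14.
At ρ = 6/7: ρ+…+ρ^4 = 2.7613 ≥ 0.6429.
So cooperation is sustainable.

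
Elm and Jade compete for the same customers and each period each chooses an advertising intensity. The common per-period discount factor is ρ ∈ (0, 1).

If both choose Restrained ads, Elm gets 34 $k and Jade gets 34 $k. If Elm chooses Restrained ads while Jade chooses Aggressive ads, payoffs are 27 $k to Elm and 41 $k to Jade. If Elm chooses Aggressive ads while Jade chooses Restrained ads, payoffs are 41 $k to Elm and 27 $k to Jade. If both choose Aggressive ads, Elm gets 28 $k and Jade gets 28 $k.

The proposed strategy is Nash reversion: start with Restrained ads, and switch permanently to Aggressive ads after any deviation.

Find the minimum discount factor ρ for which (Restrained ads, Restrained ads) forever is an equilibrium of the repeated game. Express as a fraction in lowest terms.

Cooperation forever yields 34 each period: 34/(1−ρ).
Deviating yields 41 once, then 28 forever: 41 + 28ρ/(1−ρ).
No profitable deviation requires 34/(1−ρ) ≥ 41 + 28ρ/(1−ρ).
Multiplying by (1−ρ): 34 ≥ 41(1−ρ) + 28ρ = 41 − 13ρ.
So 13ρ ≥ 7, i.e. ρ ≥ 7/13.

7/13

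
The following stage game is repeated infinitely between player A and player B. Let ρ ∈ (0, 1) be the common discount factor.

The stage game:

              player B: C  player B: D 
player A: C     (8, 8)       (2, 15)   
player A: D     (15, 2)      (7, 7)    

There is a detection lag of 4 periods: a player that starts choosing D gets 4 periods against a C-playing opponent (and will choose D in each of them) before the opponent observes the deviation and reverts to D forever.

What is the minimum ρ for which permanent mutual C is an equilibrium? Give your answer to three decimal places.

0.967

A deviator earns 15 for 4 periods, then 7 forever; cooperating earns 8 forever. Multiplying the IC by (1−ρ):
8 ≥ 15(1−ρ^4) + 7ρ^4, so 8·ρ^4 ≥ 7 and ρ^4 ≥ 7/8.
ρ ≥ (7/8)^(1/4) ≈ 0.967.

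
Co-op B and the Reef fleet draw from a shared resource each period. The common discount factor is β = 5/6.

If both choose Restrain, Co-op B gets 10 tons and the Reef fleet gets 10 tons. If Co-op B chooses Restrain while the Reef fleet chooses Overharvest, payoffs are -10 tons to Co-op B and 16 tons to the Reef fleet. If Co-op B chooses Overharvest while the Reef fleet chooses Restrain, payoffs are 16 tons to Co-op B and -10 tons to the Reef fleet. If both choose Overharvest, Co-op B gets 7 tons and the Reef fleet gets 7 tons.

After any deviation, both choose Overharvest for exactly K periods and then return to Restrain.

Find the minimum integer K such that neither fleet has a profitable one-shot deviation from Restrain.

3

No profitable deviation requires (10−7)(β+…+β^K) ≥ 16−10, i.e. β+…+β^K ≥ 2 ≈ 2.0000.
With β = 5/6, the partial sums are K=1: 0.8333, K=2: 1.5278, K=3: 2.1065.
K = 3 is the first length at which the sum reaches 2.0000.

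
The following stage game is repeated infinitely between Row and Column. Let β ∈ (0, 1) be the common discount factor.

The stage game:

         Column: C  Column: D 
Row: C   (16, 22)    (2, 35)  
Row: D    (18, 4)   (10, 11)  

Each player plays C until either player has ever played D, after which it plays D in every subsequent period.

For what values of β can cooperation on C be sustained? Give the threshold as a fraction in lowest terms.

13/24

Row's threshold: (18−16)/(18−10) = 1/4.
Column's threshold: (35−22)/(35−11) = 13/24.
1/4 < 13/24, so Column binds and β* = 13/24.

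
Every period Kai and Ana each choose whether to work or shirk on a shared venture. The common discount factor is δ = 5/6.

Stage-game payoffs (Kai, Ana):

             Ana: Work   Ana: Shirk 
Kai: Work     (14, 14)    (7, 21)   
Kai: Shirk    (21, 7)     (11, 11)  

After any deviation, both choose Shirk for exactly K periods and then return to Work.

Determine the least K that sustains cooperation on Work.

Need Σ_{k=1}^{K} δ^k ≥ (21−14)/(14−11) = 2.3333 at δ = 5/6.
At K = 3 the sum is 2.1065 < 2.3333; at K = 4 it is 2.5887 ≥ 2.3333.
So the minimum punishment length is K = 4.

4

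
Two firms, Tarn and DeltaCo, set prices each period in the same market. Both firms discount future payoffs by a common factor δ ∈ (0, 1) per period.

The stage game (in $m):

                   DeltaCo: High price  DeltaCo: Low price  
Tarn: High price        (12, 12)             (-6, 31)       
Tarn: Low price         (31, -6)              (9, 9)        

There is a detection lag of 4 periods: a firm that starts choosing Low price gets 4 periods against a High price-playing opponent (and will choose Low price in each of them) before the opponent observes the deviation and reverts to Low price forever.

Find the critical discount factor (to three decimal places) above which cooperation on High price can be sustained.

0.964

A deviator earns 31 for 4 periods, then 9 forever; cooperating earns 12 forever. Multiplying the IC by (1−δ):
12 ≥ 31(1−δ^4) + 9δ^4, so 22·δ^4 ≥ 19 and δ^4 ≥ 19/22.
δ ≥ (19/22)^(1/4) ≈ 0.964.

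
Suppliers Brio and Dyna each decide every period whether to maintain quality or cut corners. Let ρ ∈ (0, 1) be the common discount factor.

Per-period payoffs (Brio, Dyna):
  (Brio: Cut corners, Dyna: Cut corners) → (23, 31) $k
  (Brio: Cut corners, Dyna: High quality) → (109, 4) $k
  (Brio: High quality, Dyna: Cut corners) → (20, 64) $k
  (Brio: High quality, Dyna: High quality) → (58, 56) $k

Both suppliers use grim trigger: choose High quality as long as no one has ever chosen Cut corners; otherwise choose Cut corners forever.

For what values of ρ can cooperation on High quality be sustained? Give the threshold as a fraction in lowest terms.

Brio's threshold: (109−58)/(109−23) = 51/86.
Dyna's threshold: (64−56)/(64−31) = 8/33.
51/86 > 8/33, so Brio binds and ρ* = 51/86.

51/86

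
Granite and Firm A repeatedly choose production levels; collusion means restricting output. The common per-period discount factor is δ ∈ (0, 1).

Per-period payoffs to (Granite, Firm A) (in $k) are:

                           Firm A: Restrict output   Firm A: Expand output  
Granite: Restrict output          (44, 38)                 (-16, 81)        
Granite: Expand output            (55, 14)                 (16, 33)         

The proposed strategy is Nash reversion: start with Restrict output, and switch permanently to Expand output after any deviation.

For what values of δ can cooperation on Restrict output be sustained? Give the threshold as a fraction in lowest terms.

Granite's threshold: (55−44)/(55−16) = 11/39.
Firm A's threshold: (81−38)/(81−33) = 43/48.
11/39 < 43/48, so Firm A binds and δ* = 43/48.

43/48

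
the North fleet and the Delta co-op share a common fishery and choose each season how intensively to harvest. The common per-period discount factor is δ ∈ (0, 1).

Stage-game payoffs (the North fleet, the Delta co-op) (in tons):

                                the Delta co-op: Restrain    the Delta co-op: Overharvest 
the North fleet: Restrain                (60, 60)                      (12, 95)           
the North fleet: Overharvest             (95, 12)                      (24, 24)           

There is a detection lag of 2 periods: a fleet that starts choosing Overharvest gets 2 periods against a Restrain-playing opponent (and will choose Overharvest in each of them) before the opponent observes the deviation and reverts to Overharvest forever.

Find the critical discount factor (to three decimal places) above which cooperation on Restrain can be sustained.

A deviator earns 95 for 2 periods, then 24 forever; cooperating earns 60 forever. Multiplying the IC by (1−δ):
60 ≥ 95(1−δ^2) + 24δ^2, so 71·δ^2 ≥ 35 and δ^2 ≥ 35/71.
δ ≥ (35/71)^(1/2) ≈ 0.702.

0.702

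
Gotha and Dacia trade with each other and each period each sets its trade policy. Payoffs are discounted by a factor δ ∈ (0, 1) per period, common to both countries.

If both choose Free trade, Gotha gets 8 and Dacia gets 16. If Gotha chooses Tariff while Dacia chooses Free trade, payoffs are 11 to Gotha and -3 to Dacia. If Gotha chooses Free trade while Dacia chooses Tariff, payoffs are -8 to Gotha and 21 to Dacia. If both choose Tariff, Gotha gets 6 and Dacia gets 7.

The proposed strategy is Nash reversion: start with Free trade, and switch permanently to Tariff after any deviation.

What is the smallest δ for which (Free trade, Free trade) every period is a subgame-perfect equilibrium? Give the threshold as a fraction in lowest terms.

3/5

For Gotha: deviation gain 11−8 = 3, per-period punishment loss 8−6 = 2. IC gives δ ≥ 3/5.
For Dacia: gain 5, loss 9 per period, so δ ≥ 5/14.
The tighter constraint is Gotha's, so cooperation needs δ ≥ 3/5.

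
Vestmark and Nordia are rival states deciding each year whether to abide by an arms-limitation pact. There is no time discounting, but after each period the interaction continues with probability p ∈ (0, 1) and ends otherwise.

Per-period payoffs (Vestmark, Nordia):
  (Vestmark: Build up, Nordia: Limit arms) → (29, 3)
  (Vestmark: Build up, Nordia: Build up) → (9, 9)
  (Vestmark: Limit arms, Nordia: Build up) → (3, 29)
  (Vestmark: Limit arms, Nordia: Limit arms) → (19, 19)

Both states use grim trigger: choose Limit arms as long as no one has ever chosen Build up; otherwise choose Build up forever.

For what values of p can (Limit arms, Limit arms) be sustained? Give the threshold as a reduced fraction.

Expected cooperation value is 19 + p·19 + p²·19 + … = 19/(1−p); deviation gives 29 + p·9/(1−p).
19 ≥ 29(1−p) + 9p ⇒ 20p ≥ 10 ⇒ p ≥ 10/20 = 1/2.

1/2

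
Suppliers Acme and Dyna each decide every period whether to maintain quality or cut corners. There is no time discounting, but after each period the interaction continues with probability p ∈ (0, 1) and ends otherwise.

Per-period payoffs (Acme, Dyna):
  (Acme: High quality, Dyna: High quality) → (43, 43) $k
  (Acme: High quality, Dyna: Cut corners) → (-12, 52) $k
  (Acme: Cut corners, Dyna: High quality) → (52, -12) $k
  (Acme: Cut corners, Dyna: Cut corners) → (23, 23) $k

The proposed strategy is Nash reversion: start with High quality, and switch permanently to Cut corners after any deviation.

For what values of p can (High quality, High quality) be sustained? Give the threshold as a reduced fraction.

9/29

Expected cooperation value is 43 + p·43 + p²·43 + … = 43/(1−p); deviation gives 52 + p·23/(1−p).
43 ≥ 52(1−p) + 23p ⇒ 29p ≥ 9 ⇒ p ≥ 9/29.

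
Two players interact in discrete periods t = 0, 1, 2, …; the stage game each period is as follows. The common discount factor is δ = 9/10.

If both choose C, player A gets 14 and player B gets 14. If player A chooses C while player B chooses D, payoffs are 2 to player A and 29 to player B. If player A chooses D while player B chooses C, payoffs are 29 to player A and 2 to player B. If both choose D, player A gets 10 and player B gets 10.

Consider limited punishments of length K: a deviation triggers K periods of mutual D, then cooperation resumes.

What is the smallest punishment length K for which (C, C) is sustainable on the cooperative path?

6

Need Σ_{k=1}^{K} δ^k ≥ (29−14)/(14−10) = 3.7500 at δ = 9/10.
At K = 5 the sum is 3.6856 < 3.7500; at K = 6 it is 4.2170 ≥ 3.7500.
So the minimum punishment length is K = 6.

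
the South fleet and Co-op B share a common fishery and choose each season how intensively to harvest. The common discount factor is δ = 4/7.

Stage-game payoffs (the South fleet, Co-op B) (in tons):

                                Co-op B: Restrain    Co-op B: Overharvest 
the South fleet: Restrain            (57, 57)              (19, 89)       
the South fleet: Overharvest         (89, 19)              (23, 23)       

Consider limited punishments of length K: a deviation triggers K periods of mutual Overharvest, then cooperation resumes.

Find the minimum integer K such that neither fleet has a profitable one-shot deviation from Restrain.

3

No profitable deviation requires (57−23)(δ+…+δ^K) ≥ 89−57, i.e. δ+…+δ^K ≥ 16/17 ≈ 0.9412.
With δ = 4/7, the partial sums are K=1: 0.5714, K=2: 0.8980, K=3: 1.0845.
K = 3 is the first length at which the sum reaches 0.9412.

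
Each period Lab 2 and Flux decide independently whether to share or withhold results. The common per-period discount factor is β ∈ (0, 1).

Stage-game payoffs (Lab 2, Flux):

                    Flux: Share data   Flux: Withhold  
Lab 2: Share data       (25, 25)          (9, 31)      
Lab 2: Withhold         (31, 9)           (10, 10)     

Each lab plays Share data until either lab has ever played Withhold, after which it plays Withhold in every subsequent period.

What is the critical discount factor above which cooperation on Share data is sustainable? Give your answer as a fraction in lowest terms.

Under grim trigger the critical discount factor is (T−C)/(T−P) with T = 31, C = 25, P = 10.
β* = (31−25)/(31−10) = 6/21 = 2/7.

2/7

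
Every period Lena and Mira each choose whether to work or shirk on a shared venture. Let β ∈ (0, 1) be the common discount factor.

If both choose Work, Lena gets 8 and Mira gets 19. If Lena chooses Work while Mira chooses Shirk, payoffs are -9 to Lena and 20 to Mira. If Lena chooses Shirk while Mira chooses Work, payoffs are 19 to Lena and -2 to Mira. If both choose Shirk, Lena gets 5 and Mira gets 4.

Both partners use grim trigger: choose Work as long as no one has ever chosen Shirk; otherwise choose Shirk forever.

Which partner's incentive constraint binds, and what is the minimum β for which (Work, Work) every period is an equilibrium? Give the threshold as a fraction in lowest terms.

Lena; β ≥ 11/14

Lena: cooperation gives 8 each period; deviation gives 19 once then 5 forever.
  8/(1−β) ≥ 19 + 5β/(1−β) ⇒ β ≥ 11/14.
Mira: cooperation gives 19 each period; deviation gives 20 once then 4 forever.
  β ≥ 1/16.
Both must hold, so the binding constraint is Lena's: β ≥ 11/14.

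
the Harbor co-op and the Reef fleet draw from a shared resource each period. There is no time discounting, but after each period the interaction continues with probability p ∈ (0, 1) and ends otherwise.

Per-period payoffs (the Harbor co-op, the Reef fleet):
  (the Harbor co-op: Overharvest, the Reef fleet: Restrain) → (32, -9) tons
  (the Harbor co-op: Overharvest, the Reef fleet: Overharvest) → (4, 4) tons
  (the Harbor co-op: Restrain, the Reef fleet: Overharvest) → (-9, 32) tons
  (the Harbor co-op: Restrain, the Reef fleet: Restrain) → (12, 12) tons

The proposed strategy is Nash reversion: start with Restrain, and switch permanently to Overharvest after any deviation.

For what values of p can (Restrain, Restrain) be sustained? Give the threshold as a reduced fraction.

Expected cooperation value is 12 + p·12 + p²·12 + … = 12/(1−p); deviation gives 32 + p·4/(1−p).
12 ≥ 32(1−p) + 4p ⇒ 28p ≥ 20 ⇒ p ≥ 20/28 = 5/7.

5/7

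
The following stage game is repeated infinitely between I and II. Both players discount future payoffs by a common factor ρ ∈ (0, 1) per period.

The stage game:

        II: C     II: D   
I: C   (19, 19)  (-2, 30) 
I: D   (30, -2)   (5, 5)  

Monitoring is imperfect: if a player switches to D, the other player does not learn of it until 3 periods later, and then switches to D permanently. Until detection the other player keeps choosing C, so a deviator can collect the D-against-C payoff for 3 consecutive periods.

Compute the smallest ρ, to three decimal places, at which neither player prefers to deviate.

0.761

Deviating for the 3 undetected periods gains 30−19 = 11 per period over cooperation, then loses 19−5 = 14 per period forever once punishment starts.
Gain: 11(1 + ρ + … + ρ^2); loss: 14·ρ^3/(1−ρ).
No profitable deviation ⇔ 11(1−ρ^3) ≤ 14·ρ^3, i.e. ρ^3 ≥ 11/(11+14) = 11/25.
Hence ρ ≥ (11/25)^(1/3) ≈ 0.761.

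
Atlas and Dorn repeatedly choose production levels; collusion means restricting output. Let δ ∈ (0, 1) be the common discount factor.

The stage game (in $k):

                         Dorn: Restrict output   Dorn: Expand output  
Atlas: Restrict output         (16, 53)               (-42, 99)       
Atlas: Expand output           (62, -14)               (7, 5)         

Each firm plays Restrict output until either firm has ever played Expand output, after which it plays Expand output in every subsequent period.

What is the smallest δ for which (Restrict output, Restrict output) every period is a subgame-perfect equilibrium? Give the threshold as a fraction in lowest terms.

Atlas: cooperation gives 16 each period; deviation gives 62 once then 7 forever.
  16/(1−δ) ≥ 62 + 7δ/(1−δ) ⇒ δ ≥ 46/55.
Dorn: cooperation gives 53 each period; deviation gives 99 once then 5 forever.
  δ ≥ 46/94 = 23/47.
Both must hold, so the binding constraint is Atlas's: δ ≥ 46/55.

46/55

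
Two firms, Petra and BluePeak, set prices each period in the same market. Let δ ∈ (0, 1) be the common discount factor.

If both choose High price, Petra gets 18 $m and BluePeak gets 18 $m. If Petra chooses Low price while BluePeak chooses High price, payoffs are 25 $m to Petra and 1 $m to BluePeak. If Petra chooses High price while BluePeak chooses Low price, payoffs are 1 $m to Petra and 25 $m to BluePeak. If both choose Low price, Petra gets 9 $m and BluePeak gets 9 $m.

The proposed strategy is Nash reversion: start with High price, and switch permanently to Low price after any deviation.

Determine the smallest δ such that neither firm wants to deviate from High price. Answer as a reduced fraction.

18/(1−δ) ≥ 25 + 9δ/(1−δ)
18 ≥ 25 − 16δ
δ ≥ 7/16.

7/16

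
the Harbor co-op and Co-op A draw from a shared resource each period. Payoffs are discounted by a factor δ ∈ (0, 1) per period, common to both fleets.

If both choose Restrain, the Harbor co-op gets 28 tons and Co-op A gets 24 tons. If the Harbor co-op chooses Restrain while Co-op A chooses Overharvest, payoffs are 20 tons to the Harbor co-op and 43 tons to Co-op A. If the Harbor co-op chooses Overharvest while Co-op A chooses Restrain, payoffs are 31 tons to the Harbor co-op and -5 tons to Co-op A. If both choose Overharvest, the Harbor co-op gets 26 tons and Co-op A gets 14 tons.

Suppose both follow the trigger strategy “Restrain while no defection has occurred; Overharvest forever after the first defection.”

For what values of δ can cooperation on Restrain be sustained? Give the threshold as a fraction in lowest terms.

19/29

For the Harbor co-op: deviation gain 31−28 = 3, per-period punishment loss 28−26 = 2. IC gives δ ≥ 3/5.
For Co-op A: gain 19, loss 10 per period, so δ ≥ 19/29.
The tighter constraint is Co-op A's, so cooperation needs δ ≥ 19/29.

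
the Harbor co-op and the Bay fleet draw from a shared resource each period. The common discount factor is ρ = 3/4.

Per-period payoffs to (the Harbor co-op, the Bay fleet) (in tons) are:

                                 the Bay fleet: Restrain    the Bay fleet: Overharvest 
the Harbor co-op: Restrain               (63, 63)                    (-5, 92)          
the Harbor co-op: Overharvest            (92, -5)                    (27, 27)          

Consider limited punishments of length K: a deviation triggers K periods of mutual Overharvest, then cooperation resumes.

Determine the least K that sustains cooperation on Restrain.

2

Need Σ_{k=1}^{K} ρ^k ≥ (92−63)/(63−27) = 0.8056 at ρ = 3/4.
At K = 1 the sum is 0.7500 < 0.8056; at K = 2 it is 1.3125 ≥ 0.8056.
So the minimum punishment length is K = 2.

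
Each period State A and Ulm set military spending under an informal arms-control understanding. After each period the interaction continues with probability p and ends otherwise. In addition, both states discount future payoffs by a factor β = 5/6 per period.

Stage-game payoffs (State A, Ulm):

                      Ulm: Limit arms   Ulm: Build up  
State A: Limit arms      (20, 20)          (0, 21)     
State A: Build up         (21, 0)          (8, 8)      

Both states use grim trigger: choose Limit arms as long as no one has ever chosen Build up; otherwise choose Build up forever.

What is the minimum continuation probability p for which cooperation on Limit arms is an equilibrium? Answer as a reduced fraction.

Expected continuation weight on next period's payoff is β·p = 5/6·p, which plays the role of the discount factor.
Cooperation requires 5/6·p ≥ (21−20)/(21−8) = 1/13, hence p ≥ 6/65.

6/65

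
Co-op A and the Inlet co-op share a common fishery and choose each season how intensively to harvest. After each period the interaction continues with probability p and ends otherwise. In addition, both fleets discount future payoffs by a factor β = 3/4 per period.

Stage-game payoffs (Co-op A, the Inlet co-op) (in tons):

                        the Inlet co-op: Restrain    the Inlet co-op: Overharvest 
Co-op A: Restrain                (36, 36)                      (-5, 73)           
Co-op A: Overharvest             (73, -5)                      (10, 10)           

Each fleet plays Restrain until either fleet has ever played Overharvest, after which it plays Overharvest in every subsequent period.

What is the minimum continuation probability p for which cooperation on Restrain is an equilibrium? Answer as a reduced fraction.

With continuation probability p and discount β, the effective per-period discount factor is βp.
Grim-trigger IC: βp ≥ (73−36)/(73−10) = 37/63.
So p ≥ (37/63)/(3/4) = 148/189.

148/189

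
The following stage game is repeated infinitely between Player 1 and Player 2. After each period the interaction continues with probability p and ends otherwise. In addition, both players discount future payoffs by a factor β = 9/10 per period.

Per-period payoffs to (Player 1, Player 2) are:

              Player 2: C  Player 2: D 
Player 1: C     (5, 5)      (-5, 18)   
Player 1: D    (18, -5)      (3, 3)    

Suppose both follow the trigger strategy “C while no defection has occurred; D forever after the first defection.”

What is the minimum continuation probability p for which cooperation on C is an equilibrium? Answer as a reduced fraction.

26/27

With continuation probability p and discount β, the effective per-period discount factor is βp.
Grim-trigger IC: βp ≥ (18−5)/(18−3) = 13/15.
So p ≥ (13/15)/(9/10) = 26/27.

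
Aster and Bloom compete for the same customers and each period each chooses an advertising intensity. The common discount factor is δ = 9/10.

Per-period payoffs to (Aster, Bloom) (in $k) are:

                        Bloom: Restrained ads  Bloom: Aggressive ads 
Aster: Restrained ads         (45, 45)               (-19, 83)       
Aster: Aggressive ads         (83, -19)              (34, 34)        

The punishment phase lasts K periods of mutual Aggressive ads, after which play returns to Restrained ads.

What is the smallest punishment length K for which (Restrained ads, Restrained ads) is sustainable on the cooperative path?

Need Σ_{k=1}^{K} δ^k ≥ (83−45)/(45−34) = 3.4545 at δ = 9/10.
At K = 4 the sum is 3.0951 < 3.4545; at K = 5 it is 3.6856 ≥ 3.4545.
So the minimum punishment length is K = 5.

5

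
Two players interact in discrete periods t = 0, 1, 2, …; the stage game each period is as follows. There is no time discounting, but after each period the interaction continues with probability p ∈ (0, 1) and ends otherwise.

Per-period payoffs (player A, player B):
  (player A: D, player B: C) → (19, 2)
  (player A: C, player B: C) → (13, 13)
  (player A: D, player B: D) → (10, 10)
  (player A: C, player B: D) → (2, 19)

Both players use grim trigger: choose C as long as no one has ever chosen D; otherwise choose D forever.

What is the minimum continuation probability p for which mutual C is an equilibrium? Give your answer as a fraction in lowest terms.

With no time discounting, the continuation probability p plays the role of the discount factor.
Grim-trigger IC: 13/(1−p) ≥ 19 + 10p/(1−p) ⇒ p ≥ (19−13)/(19−10) = 2/3.

2/3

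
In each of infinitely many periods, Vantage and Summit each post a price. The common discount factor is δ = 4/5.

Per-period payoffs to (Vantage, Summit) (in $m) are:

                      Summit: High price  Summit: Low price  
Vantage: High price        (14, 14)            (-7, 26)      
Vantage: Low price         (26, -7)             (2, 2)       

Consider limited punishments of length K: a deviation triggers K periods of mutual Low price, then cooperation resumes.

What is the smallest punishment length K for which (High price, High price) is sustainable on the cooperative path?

2

No profitable deviation requires (14−2)(δ+…+δ^K) ≥ 26−14, i.e. δ+…+δ^K ≥ 1 ≈ 1.0000.
With δ = 4/5, the partial sums are K=1: 0.8000, K=2: 1.4400.
K = 2 is the first length at which the sum reaches 1.0000.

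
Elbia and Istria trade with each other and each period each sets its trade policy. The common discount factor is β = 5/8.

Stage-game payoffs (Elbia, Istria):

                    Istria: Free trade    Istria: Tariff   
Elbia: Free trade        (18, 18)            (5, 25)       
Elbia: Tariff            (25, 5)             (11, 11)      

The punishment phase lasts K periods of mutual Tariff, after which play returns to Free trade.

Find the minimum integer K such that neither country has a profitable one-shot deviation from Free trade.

Need Σ_{k=1}^{K} β^k ≥ (25−18)/(18−11) = 1.0000 at β = 5/8.
At K = 1 the sum is 0.6250 < 1.0000; at K = 2 it is 1.0156 ≥ 1.0000.
So the minimum punishment length is K = 2.

2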